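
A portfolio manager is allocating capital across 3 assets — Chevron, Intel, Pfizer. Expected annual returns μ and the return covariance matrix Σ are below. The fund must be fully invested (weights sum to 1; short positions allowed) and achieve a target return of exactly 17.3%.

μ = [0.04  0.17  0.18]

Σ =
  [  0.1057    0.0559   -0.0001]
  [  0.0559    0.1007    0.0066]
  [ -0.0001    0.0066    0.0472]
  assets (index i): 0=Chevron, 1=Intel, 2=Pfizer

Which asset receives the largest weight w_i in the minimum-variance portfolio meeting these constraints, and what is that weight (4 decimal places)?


g=Σ⁻¹μ = [-0.5484  1.7588  3.5665]
h=Σ⁻¹𝟙 = [6.9936  4.7018  20.5438]
a=μᵀg=0.919030  b=𝟙ᵀg=4.776930  c=𝟙ᵀh=32.239192  D=ac−b²=6.809742
λ₁=(c·0.173−b)/D = (32.239192·0.173−4.776930)/6.809742 = 0.117545
λ₂=(a−b·0.173)/D = (0.919030−4.776930·0.173)/6.809742 = 0.013601
w* = 0.117545·g + 0.013601·h:
  w_0 = 0.117545·-0.5484 + 0.013601·6.9936 = 0.0307  (Chevron)
  w_1 = 0.117545·1.7588 + 0.013601·4.7018 = 0.2707  (Intel)
  w_2 = 0.117545·3.5665 + 0.013601·20.5438 = 0.6986  (Pfizer)
Σw_i=1.0000  μᵀw=0.1730
σ²=wᵀΣw=λ₁·μ_p+λ₂ = 0.117545·0.173 + 0.013601 = 0.033937 ≈ 0.0339

Pfizer (0.6986)


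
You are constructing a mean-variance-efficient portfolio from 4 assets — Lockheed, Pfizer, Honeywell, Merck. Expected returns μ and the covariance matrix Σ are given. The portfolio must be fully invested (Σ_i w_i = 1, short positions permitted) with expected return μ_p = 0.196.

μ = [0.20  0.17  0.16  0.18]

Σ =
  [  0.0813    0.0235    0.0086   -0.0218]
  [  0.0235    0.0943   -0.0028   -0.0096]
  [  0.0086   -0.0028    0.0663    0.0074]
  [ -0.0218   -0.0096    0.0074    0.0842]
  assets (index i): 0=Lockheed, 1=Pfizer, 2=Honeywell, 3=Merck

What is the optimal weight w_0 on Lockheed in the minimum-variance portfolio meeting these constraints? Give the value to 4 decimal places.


x=Σ⁻¹μ = [2.5895  1.4986  1.8261  2.8186]
y=Σ⁻¹𝟙 = [12.3249  9.4295  12.2004  15.0704]
a=μᵀx=1.572173  b=𝟙ᵀx=8.732729  c=𝟙ᵀy=49.025187  D=ac−b²=0.815503
λ₁=(c·0.196−b)/D = (49.025187·0.196−8.732729)/0.815503 = 1.074438
λ₂=(a−b·0.196)/D = (1.572173−8.732729·0.196)/0.815503 = -0.170989
w* = 1.074438·x + -0.170989·y:
  w_0 = 1.074438·2.5895 + -0.170989·12.3249 = 0.6748  (Lockheed)
  w_1 = 1.074438·1.4986 + -0.170989·9.4295 = -0.0022  (Pfizer)
  w_2 = 1.074438·1.8261 + -0.170989·12.2004 = -0.1241  (Honeywell)
  w_3 = 1.074438·2.8186 + -0.170989·15.0704 = 0.4515  (Merck)
Σw_i=1.0000  μᵀw=0.1960
σ²=wᵀΣw=λ₁·μ_p+λ₂ = 1.074438·0.196 + -0.170989 = 0.039601 ≈ 0.0396

0.6748


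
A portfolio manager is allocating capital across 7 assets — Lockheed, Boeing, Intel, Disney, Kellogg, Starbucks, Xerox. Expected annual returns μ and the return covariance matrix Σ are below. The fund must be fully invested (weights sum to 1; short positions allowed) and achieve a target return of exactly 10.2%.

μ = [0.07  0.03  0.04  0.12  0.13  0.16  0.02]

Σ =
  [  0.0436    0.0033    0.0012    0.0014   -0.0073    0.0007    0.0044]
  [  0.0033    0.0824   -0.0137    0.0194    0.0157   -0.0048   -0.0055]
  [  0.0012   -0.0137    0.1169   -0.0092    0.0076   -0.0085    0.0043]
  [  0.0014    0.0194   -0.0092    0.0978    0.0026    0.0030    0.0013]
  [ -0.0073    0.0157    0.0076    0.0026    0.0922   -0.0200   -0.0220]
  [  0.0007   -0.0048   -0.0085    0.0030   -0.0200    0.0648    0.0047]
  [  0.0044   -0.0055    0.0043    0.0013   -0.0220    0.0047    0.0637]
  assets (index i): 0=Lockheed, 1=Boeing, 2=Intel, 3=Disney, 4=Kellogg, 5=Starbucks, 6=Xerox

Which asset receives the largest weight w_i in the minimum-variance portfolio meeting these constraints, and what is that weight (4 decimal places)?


Starbucks (0.2670)

x=Σ⁻¹μ = [1.8392  -0.1133  0.4445  1.0972  2.3536  3.1235  0.7072]
y=Σ⁻¹𝟙 = [22.5997  9.9731  9.6755  7.4129  19.1553  21.3698  19.2331]
a=μᵀx=1.094654  b=𝟙ᵀx=9.451767  c=𝟙ᵀy=109.419542  D=ac−b²=30.440598
λ₁=(c·0.102−b)/D = (109.419542·0.102−9.451767)/30.440598 = 0.056143
λ₂=(a−b·0.102)/D = (1.094654−9.451767·0.102)/30.440598 = 0.004289
w* = 0.056143·x + 0.004289·y:
  w_0 = 0.056143·1.8392 + 0.004289·22.5997 = 0.2002  (Lockheed)
  w_1 = 0.056143·-0.1133 + 0.004289·9.9731 = 0.0364  (Boeing)
  w_2 = 0.056143·0.4445 + 0.004289·9.6755 = 0.0665  (Intel)
  w_3 = 0.056143·1.0972 + 0.004289·7.4129 = 0.0934  (Disney)
  w_4 = 0.056143·2.3536 + 0.004289·19.1553 = 0.2143  (Kellogg)
  w_5 = 0.056143·3.1235 + 0.004289·21.3698 = 0.2670  (Starbucks)
  w_6 = 0.056143·0.7072 + 0.004289·19.2331 = 0.1222  (Xerox)
Σw_i=1.0000  μᵀw=0.1020
σ²=wᵀΣw=λ₁·μ_p+λ₂ = 0.056143·0.102 + 0.004289 = 0.010016 ≈ 0.0100


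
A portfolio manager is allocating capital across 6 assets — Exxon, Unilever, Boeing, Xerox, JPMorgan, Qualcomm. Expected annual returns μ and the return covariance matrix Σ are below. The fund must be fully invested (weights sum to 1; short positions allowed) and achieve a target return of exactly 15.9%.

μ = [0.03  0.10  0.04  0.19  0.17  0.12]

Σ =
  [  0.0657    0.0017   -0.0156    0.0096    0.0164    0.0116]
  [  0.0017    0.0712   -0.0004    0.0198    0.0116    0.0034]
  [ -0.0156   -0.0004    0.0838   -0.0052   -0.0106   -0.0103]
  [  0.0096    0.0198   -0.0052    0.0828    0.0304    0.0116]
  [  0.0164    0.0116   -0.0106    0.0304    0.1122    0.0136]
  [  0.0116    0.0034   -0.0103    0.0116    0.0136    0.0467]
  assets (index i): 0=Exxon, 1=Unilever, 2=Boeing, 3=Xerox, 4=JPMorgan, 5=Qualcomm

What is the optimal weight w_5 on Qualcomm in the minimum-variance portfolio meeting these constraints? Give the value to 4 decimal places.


g=Σ⁻¹μ = [-0.1650  0.7315  0.9177  1.5826  0.8652  2.1146]
h=Σ⁻¹𝟙 = [14.1801  10.9275  17.7048  4.9263  3.7845  18.6746]
a=μᵀg=0.806447  b=𝟙ᵀg=6.046660  c=𝟙ᵀh=70.197833  D=ac−b²=20.048771
λ₁=(c·0.159−b)/D = (70.197833·0.159−6.046660)/20.048771 = 0.255118
λ₂=(a−b·0.159)/D = (0.806447−6.046660·0.159)/20.048771 = -0.007730
w* = 0.255118·g + -0.007730·h:
  w_0 = 0.255118·-0.1650 + -0.007730·14.1801 = -0.1517  (Exxon)
  w_1 = 0.255118·0.7315 + -0.007730·10.9275 = 0.1022  (Unilever)
  w_2 = 0.255118·0.9177 + -0.007730·17.7048 = 0.0973  (Boeing)
  w_3 = 0.255118·1.5826 + -0.007730·4.9263 = 0.3657  (Xerox)
  w_4 = 0.255118·0.8652 + -0.007730·3.7845 = 0.1915  (JPMorgan)
  w_5 = 0.255118·2.1146 + -0.007730·18.6746 = 0.3951  (Qualcomm)
Σw_i=1.0000  μᵀw=0.1590
σ²=wᵀΣw=λ₁·μ_p+λ₂ = 0.255118·0.159 + -0.007730 = 0.032834 ≈ 0.0328

0.3951


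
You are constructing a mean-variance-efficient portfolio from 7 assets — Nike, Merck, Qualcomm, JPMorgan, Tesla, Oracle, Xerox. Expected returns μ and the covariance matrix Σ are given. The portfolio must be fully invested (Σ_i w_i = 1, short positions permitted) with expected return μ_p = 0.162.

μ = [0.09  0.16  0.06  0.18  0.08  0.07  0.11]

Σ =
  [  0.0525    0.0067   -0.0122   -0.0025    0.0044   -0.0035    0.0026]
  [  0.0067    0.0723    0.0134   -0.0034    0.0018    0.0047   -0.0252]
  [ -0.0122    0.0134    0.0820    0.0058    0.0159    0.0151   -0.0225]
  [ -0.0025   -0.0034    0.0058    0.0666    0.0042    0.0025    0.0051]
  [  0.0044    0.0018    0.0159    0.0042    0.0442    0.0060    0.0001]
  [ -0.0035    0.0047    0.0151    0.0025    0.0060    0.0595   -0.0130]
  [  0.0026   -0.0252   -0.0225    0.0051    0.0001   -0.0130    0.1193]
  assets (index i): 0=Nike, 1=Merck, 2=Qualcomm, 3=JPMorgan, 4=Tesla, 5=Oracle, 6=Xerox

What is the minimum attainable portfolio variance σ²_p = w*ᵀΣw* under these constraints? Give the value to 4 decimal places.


u=Σ⁻¹μ = [1.5110  2.5570  0.3665  2.6378  1.0223  1.0848  1.5029]
v=Σ⁻¹𝟙 = [19.4864  14.2938  10.3195  13.1035  13.0220  15.4069  14.0309]
a=μᵀu=1.364931  b=𝟙ᵀu=10.682218  c=𝟙ᵀv=99.662916  D=ac−b²=21.923265
λ₁=(c·0.162−b)/D = (99.662916·0.162−10.682218)/21.923265 = 0.249195
λ₂=(a−b·0.162)/D = (1.364931−10.682218·0.162)/21.923265 = -0.016676
w* = 0.249195·u + -0.016676·v:
  w_0 = 0.249195·1.5110 + -0.016676·19.4864 = 0.0516  (Nike)
  w_1 = 0.249195·2.5570 + -0.016676·14.2938 = 0.3988  (Merck)
  w_2 = 0.249195·0.3665 + -0.016676·10.3195 = -0.0808  (Qualcomm)
  w_3 = 0.249195·2.6378 + -0.016676·13.1035 = 0.4388  (JPMorgan)
  w_4 = 0.249195·1.0223 + -0.016676·13.0220 = 0.0376  (Tesla)
  w_5 = 0.249195·1.0848 + -0.016676·15.4069 = 0.0134  (Oracle)
  w_6 = 0.249195·1.5029 + -0.016676·14.0309 = 0.1406  (Xerox)
Σw_i=1.0000  μᵀw=0.1620
σ²=wᵀΣw=λ₁·μ_p+λ₂ = 0.249195·0.162 + -0.016676 = 0.023694 ≈ 0.0237

0.0237


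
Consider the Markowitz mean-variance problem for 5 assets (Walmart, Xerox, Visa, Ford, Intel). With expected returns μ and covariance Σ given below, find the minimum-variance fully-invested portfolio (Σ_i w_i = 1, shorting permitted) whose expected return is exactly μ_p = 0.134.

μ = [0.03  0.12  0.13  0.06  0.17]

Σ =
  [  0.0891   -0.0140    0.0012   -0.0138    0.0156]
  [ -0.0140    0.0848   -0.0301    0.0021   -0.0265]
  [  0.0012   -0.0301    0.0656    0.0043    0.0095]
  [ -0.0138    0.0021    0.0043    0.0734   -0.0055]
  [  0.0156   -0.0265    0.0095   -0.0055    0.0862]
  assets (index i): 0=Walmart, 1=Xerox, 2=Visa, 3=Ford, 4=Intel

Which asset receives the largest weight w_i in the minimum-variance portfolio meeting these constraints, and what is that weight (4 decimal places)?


u=Σ⁻¹μ = [0.4956  3.4002  3.0962  0.8297  2.6395]
v=Σ⁻¹𝟙 = [14.8402  27.3554  24.2519  15.3822  15.6336]
a=μᵀu=1.323892  b=𝟙ᵀu=10.461241  c=𝟙ᵀv=97.463238  D=ac−b²=19.593239
λ₁=(c·0.134−b)/D = (97.463238·0.134−10.461241)/19.593239 = 0.132639
λ₂=(a−b·0.134)/D = (1.323892−10.461241·0.134)/19.593239 = -0.003977
w* = 0.132639·u + -0.003977·v:
  w_0 = 0.132639·0.4956 + -0.003977·14.8402 = 0.0067  (Walmart)
  w_1 = 0.132639·3.4002 + -0.003977·27.3554 = 0.3422  (Xerox)
  w_2 = 0.132639·3.0962 + -0.003977·24.2519 = 0.3142  (Visa)
  w_3 = 0.132639·0.8297 + -0.003977·15.3822 = 0.0489  (Ford)
  w_4 = 0.132639·2.6395 + -0.003977·15.6336 = 0.2879  (Intel)
Σw_i=1.0000  μᵀw=0.1340
σ²=wᵀΣw=λ₁·μ_p+λ₂ = 0.132639·0.134 + -0.003977 = 0.013797 ≈ 0.0138

Xerox (0.3422)


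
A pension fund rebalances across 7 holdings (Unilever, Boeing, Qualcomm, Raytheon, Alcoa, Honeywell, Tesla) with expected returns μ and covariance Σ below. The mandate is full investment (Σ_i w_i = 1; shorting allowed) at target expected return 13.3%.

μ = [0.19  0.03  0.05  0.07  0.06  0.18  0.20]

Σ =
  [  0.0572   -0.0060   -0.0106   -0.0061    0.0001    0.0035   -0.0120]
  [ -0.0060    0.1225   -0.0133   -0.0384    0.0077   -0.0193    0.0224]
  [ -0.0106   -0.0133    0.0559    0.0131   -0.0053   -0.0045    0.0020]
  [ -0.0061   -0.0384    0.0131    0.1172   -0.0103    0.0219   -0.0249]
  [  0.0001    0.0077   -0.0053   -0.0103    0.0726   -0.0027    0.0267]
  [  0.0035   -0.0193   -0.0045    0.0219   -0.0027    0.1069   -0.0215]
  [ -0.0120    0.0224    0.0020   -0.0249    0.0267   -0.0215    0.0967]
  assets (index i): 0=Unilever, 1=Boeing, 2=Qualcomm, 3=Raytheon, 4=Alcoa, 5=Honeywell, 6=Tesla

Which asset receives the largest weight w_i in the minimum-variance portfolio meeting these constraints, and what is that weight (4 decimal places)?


Unilever (0.2792)

u=Σ⁻¹μ = [4.3767  0.7646  1.6876  1.1574  -0.0682  2.1534  3.1950]
v=Σ⁻¹𝟙 = [27.0781  15.3766  25.1523  13.5702  11.6796  12.3594  12.6368]
a=μᵀu=2.042418  b=𝟙ᵀu=13.266484  c=𝟙ᵀv=117.852915  D=ac−b²=64.705305
λ₁=(c·0.133−b)/D = (117.852915·0.133−13.266484)/64.705305 = 0.037214
λ₂=(a−b·0.133)/D = (2.042418−13.266484·0.133)/64.705305 = 0.004296
w* = 0.037214·u + 0.004296·v:
  w_0 = 0.037214·4.3767 + 0.004296·27.0781 = 0.2792  (Unilever)
  w_1 = 0.037214·0.7646 + 0.004296·15.3766 = 0.0945  (Boeing)
  w_2 = 0.037214·1.6876 + 0.004296·25.1523 = 0.1709  (Qualcomm)
  w_3 = 0.037214·1.1574 + 0.004296·13.5702 = 0.1014  (Raytheon)
  w_4 = 0.037214·-0.0682 + 0.004296·11.6796 = 0.0476  (Alcoa)
  w_5 = 0.037214·2.1534 + 0.004296·12.3594 = 0.1332  (Honeywell)
  w_6 = 0.037214·3.1950 + 0.004296·12.6368 = 0.1732  (Tesla)
Σw_i=1.0000  μᵀw=0.1330
σ²=wᵀΣw=λ₁·μ_p+λ₂ = 0.037214·0.133 + 0.004296 = 0.009246 ≈ 0.0092


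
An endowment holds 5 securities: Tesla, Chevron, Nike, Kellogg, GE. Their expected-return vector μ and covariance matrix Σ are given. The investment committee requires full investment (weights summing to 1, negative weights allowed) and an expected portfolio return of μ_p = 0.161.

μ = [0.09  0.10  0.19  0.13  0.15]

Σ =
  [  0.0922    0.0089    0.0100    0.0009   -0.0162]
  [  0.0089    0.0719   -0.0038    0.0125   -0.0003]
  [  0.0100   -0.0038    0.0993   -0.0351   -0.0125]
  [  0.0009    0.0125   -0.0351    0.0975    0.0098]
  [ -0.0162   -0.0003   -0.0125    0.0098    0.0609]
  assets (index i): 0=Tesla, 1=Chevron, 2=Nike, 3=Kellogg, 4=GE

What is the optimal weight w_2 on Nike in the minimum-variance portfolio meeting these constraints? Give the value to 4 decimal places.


0.4166

u=Σ⁻¹μ = [1.0707  1.0900  2.9108  1.9260  3.0408]
v=Σ⁻¹𝟙 = [11.5305  11.2600  16.3914  12.5071  20.8948]
a=μᵀu=1.464913  b=𝟙ᵀu=10.038262  c=𝟙ᵀv=72.583857  D=ac−b²=5.562311
λ₁=(c·0.161−b)/D = (72.583857·0.161−10.038262)/5.562311 = 0.296233
λ₂=(a−b·0.161)/D = (1.464913−10.038262·0.161)/5.562311 = -0.027191
w* = 0.296233·u + -0.027191·v:
  w_0 = 0.296233·1.0707 + -0.027191·11.5305 = 0.0036  (Tesla)
  w_1 = 0.296233·1.0900 + -0.027191·11.2600 = 0.0167  (Chevron)
  w_2 = 0.296233·2.9108 + -0.027191·16.3914 = 0.4166  (Nike)
  w_3 = 0.296233·1.9260 + -0.027191·12.5071 = 0.2305  (Kellogg)
  w_4 = 0.296233·3.0408 + -0.027191·20.8948 = 0.3326  (GE)
Σw_i=1.0000  μᵀw=0.1610
σ²=wᵀΣw=λ₁·μ_p+λ₂ = 0.296233·0.161 + -0.027191 = 0.020502 ≈ 0.0205


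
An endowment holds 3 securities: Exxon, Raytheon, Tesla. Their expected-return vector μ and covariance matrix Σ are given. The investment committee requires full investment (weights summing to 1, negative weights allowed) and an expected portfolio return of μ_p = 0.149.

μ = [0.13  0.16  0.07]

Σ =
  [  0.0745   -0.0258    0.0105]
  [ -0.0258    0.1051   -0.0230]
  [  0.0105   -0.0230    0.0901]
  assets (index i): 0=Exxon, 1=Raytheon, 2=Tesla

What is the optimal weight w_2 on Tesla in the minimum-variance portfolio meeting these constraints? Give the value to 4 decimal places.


u=Σ⁻¹μ = [2.4051  2.3529  1.0973]
v=Σ⁻¹𝟙 = [17.3212  16.6860  13.3397]
a=μᵀu=0.765941  b=𝟙ᵀu=5.855303  c=𝟙ᵀv=47.346948  D=ac−b²=1.980401
λ₁=(c·0.149−b)/D = (47.346948·0.149−5.855303)/1.980401 = 0.605631
λ₂=(a−b·0.149)/D = (0.765941−5.855303·0.149)/1.980401 = -0.053776
w* = 0.605631·u + -0.053776·v:
  w_0 = 0.605631·2.4051 + -0.053776·17.3212 = 0.5252  (Exxon)
  w_1 = 0.605631·2.3529 + -0.053776·16.6860 = 0.5277  (Raytheon)
  w_2 = 0.605631·1.0973 + -0.053776·13.3397 = -0.0528  (Tesla)
Σw_i=1.0000  μᵀw=0.1490
σ²=wᵀΣw=λ₁·μ_p+λ₂ = 0.605631·0.149 + -0.053776 = 0.036463 ≈ 0.0365

-0.0528


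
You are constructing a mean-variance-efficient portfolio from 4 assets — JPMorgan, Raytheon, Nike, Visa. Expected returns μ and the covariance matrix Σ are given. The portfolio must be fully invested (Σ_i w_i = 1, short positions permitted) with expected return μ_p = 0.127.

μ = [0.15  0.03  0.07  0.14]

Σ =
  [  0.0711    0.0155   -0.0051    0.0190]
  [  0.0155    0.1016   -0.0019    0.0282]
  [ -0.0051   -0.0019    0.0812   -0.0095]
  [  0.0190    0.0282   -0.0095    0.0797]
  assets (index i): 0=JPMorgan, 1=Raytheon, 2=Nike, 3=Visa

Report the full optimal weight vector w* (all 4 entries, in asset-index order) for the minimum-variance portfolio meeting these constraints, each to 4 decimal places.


u=Σ⁻¹μ = [1.8551  -0.4094  1.1558  1.5970]
v=Σ⁻¹𝟙 = [11.2912  5.7432  14.2732  9.5245]
a=μᵀu=0.570468  b=𝟙ᵀu=4.198533  c=𝟙ᵀv=40.832136  D=ac−b²=5.665738
λ₁=(c·0.127−b)/D = (40.832136·0.127−4.198533)/5.665738 = 0.174231
λ₂=(a−b·0.127)/D = (0.570468−4.198533·0.127)/5.665738 = 0.006575
w* = 0.174231·u + 0.006575·v:
  w_0 = 0.174231·1.8551 + 0.006575·11.2912 = 0.3975  (JPMorgan)
  w_1 = 0.174231·-0.4094 + 0.006575·5.7432 = -0.0336  (Raytheon)
  w_2 = 0.174231·1.1558 + 0.006575·14.2732 = 0.2952  (Nike)
  w_3 = 0.174231·1.5970 + 0.006575·9.5245 = 0.3409  (Visa)
Σw_i=1.0000  μᵀw=0.1270
σ²=wᵀΣw=λ₁·μ_p+λ₂ = 0.174231·0.127 + 0.006575 = 0.028703 ≈ 0.0287

0.3975  -0.0336  0.2952  0.3409


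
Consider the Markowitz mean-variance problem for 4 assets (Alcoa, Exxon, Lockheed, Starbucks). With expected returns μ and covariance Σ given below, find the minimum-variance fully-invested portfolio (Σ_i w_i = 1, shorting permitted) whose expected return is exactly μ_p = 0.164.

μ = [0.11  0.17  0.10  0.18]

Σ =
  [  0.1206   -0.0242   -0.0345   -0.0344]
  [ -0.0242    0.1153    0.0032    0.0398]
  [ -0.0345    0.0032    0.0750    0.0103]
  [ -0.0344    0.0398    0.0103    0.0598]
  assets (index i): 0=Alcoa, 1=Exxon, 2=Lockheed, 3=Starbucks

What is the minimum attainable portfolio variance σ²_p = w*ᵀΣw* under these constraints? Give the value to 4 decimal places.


u=Σ⁻¹μ = [2.7030  0.6886  2.0314  3.7567]
v=Σ⁻¹𝟙 = [21.3209  4.8969  19.8687  22.3059]
a=μᵀu=1.293740  b=𝟙ᵀu=9.179699  c=𝟙ᵀv=68.392338  D=ac−b²=4.215032
λ₁=(c·0.164−b)/D = (68.392338·0.164−9.179699)/4.215032 = 0.483186
λ₂=(a−b·0.164)/D = (1.293740−9.179699·0.164)/4.215032 = -0.050232
w* = 0.483186·u + -0.050232·v:
  w_0 = 0.483186·2.7030 + -0.050232·21.3209 = 0.2350  (Alcoa)
  w_1 = 0.483186·0.6886 + -0.050232·4.8969 = 0.0867  (Exxon)
  w_2 = 0.483186·2.0314 + -0.050232·19.8687 = -0.0165  (Lockheed)
  w_3 = 0.483186·3.7567 + -0.050232·22.3059 = 0.6947  (Starbucks)
Σw_i=1.0000  μᵀw=0.1640
σ²=wᵀΣw=λ₁·μ_p+λ₂ = 0.483186·0.164 + -0.050232 = 0.029010 ≈ 0.0290

0.0290


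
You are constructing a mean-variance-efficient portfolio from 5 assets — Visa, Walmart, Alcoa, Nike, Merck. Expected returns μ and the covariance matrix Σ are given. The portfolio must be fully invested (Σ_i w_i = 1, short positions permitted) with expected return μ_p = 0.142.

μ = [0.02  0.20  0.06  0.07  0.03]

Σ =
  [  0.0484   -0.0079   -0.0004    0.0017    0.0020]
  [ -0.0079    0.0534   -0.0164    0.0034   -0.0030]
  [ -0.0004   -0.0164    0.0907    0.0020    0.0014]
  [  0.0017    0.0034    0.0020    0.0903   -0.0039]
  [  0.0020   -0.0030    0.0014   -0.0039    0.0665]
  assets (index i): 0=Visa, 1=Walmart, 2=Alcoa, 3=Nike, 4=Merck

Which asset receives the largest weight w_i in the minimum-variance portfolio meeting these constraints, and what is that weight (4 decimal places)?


g=Σ⁻¹μ = [1.0877  4.3425  1.4290  0.5863  0.6186]
h=Σ⁻¹𝟙 = [24.2559  27.3672  15.6181  9.9234  15.7959]
a=μᵀg=1.035601  b=𝟙ᵀg=8.064154  c=𝟙ᵀh=92.960486  D=ac−b²=31.239430
λ₁=(c·0.142−b)/D = (92.960486·0.142−8.064154)/31.239430 = 0.164415
λ₂=(a−b·0.142)/D = (1.035601−8.064154·0.142)/31.239430 = -0.003505
w* = 0.164415·g + -0.003505·h:
  w_0 = 0.164415·1.0877 + -0.003505·24.2559 = 0.0938  (Visa)
  w_1 = 0.164415·4.3425 + -0.003505·27.3672 = 0.6180  (Walmart)
  w_2 = 0.164415·1.4290 + -0.003505·15.6181 = 0.1802  (Alcoa)
  w_3 = 0.164415·0.5863 + -0.003505·9.9234 = 0.0616  (Nike)
  w_4 = 0.164415·0.6186 + -0.003505·15.7959 = 0.0463  (Merck)
Σw_i=1.0000  μᵀw=0.1420
σ²=wᵀΣw=λ₁·μ_p+λ₂ = 0.164415·0.142 + -0.003505 = 0.019841 ≈ 0.0198

Walmart (0.6180)


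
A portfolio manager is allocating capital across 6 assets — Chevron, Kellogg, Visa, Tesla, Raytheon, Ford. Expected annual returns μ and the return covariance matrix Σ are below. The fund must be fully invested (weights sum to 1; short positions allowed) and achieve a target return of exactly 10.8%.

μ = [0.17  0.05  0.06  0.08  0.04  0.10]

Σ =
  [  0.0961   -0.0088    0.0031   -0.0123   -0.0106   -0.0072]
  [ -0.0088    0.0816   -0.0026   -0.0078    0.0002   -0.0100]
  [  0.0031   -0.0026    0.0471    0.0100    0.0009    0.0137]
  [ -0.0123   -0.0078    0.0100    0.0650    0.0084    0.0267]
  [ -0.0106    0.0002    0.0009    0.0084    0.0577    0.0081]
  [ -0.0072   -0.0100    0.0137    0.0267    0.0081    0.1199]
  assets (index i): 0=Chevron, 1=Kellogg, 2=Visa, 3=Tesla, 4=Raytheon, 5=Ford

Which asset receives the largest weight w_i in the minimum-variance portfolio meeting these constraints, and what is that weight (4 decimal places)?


Chevron (0.3853)

x=Σ⁻¹μ = [2.1436  1.0654  0.7193  1.2929  0.7958  0.6278]
y=Σ⁻¹𝟙 = [15.3381  16.2504  16.5849  13.5997  17.2180  4.5300]
a=μᵀx=0.658886  b=𝟙ᵀx=6.644788  c=𝟙ᵀy=83.521062  D=ac−b²=10.877615
λ₁=(c·0.108−b)/D = (83.521062·0.108−6.644788)/10.877615 = 0.218383
λ₂=(a−b·0.108)/D = (0.658886−6.644788·0.108)/10.877615 = -0.005401
w* = 0.218383·x + -0.005401·y:
  w_0 = 0.218383·2.1436 + -0.005401·15.3381 = 0.3853  (Chevron)
  w_1 = 0.218383·1.0654 + -0.005401·16.2504 = 0.1449  (Kellogg)
  w_2 = 0.218383·0.7193 + -0.005401·16.5849 = 0.0675  (Visa)
  w_3 = 0.218383·1.2929 + -0.005401·13.5997 = 0.2089  (Tesla)
  w_4 = 0.218383·0.7958 + -0.005401·17.2180 = 0.0808  (Raytheon)
  w_5 = 0.218383·0.6278 + -0.005401·4.5300 = 0.1126  (Ford)
Σw_i=1.0000  μᵀw=0.1080
σ²=wᵀΣw=λ₁·μ_p+λ₂ = 0.218383·0.108 + -0.005401 = 0.018184 ≈ 0.0182


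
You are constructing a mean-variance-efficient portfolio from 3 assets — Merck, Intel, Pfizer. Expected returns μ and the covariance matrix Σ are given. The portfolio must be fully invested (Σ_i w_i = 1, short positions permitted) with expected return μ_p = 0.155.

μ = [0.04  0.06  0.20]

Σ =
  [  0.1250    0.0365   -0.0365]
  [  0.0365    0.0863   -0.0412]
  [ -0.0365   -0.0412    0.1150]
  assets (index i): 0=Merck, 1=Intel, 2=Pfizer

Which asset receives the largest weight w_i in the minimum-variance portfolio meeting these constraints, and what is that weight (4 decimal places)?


p=Σ⁻¹μ = [0.5709  1.6533  2.5127]
q=Σ⁻¹𝟙 = [8.2525  16.2841  17.1489]
a=μᵀp=0.624570  b=𝟙ᵀp=4.736923  c=𝟙ᵀq=41.685492  D=ac−b²=3.597057
λ₁=(c·0.155−b)/D = (41.685492·0.155−4.736923)/3.597057 = 0.479372
λ₂=(a−b·0.155)/D = (0.624570−4.736923·0.155)/3.597057 = -0.030484
w* = 0.479372·p + -0.030484·q:
  w_0 = 0.479372·0.5709 + -0.030484·8.2525 = 0.0221  (Merck)
  w_1 = 0.479372·1.6533 + -0.030484·16.2841 = 0.2962  (Intel)
  w_2 = 0.479372·2.5127 + -0.030484·17.1489 = 0.6817  (Pfizer)
Σw_i=1.0000  μᵀw=0.1550
σ²=wᵀΣw=λ₁·μ_p+λ₂ = 0.479372·0.155 + -0.030484 = 0.043818 ≈ 0.0438

Pfizer (0.6817)


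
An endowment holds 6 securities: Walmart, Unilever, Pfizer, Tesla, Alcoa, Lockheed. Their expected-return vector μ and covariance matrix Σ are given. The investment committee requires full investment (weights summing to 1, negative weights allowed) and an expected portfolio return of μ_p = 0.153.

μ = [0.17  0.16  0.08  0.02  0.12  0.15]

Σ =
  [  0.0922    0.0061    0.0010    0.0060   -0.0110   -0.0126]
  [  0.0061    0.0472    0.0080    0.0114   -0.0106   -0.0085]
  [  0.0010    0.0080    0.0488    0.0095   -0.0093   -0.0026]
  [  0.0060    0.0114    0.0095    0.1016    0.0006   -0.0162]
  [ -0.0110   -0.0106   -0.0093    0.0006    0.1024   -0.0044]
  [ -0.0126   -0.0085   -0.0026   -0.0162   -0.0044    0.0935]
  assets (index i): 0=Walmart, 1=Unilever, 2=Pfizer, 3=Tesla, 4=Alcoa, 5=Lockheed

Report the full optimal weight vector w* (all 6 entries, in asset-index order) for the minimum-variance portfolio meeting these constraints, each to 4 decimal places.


u=Σ⁻¹μ = [2.1506  3.7666  1.5160  -0.1316  2.0323  2.3515]
v=Σ⁻¹𝟙 = [12.9511  21.0260  19.2201  7.5281  15.7624  16.9325]
a=μᵀu=1.683499  b=𝟙ᵀu=11.685360  c=𝟙ᵀv=93.420059  D=ac−b²=20.724969
λ₁=(c·0.153−b)/D = (93.420059·0.153−11.685360)/20.724969 = 0.125834
λ₂=(a−b·0.153)/D = (1.683499−11.685360·0.153)/20.724969 = -0.005036
w* = 0.125834·u + -0.005036·v:
  w_0 = 0.125834·2.1506 + -0.005036·12.9511 = 0.2054  (Walmart)
  w_1 = 0.125834·3.7666 + -0.005036·21.0260 = 0.3681  (Unilever)
  w_2 = 0.125834·1.5160 + -0.005036·19.2201 = 0.0940  (Pfizer)
  w_3 = 0.125834·-0.1316 + -0.005036·7.5281 = -0.0545  (Tesla)
  w_4 = 0.125834·2.0323 + -0.005036·15.7624 = 0.1764  (Alcoa)
  w_5 = 0.125834·2.3515 + -0.005036·16.9325 = 0.2106  (Lockheed)
Σw_i=1.0000  μᵀw=0.1530
σ²=wᵀΣw=λ₁·μ_p+λ₂ = 0.125834·0.153 + -0.005036 = 0.014217 ≈ 0.0142

0.2054  0.3681  0.0940  -0.0545  0.1764  0.2106


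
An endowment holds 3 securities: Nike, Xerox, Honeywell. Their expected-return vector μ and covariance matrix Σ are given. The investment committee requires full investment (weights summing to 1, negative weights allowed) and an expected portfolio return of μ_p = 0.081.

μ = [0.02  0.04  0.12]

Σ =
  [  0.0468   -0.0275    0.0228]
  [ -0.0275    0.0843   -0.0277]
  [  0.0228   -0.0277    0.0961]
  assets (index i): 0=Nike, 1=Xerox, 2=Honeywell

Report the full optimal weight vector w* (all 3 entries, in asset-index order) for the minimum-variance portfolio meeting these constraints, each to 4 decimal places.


p=Σ⁻¹μ = [0.3361  1.0696  1.4772]
q=Σ⁻¹𝟙 = [31.3036  25.4648  10.3190]
a=μᵀp=0.226774  b=𝟙ᵀp=2.882942  c=𝟙ᵀq=67.087447  D=ac−b²=6.902311
λ₁=(c·0.081−b)/D = (67.087447·0.081−2.882942)/6.902311 = 0.369607
λ₂=(a−b·0.081)/D = (0.226774−2.882942·0.081)/6.902311 = -0.000977
w* = 0.369607·p + -0.000977·q:
  w_0 = 0.369607·0.3361 + -0.000977·31.3036 = 0.0937  (Nike)
  w_1 = 0.369607·1.0696 + -0.000977·25.4648 = 0.3704  (Xerox)
  w_2 = 0.369607·1.4772 + -0.000977·10.3190 = 0.5359  (Honeywell)
Σw_i=1.0000  μᵀw=0.0810
σ²=wᵀΣw=λ₁·μ_p+λ₂ = 0.369607·0.081 + -0.000977 = 0.028961 ≈ 0.0290

0.0937  0.3704  0.5359


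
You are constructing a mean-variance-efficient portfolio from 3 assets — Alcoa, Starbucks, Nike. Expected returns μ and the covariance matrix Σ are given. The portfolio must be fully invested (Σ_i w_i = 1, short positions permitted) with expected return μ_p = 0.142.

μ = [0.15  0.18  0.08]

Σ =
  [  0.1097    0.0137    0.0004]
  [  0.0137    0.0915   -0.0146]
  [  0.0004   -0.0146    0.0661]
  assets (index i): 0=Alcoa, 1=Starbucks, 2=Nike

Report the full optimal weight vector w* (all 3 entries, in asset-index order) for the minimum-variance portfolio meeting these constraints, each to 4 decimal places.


0.2372  0.4540  0.3089

g=Σ⁻¹μ = [1.1032  2.0669  1.6602]
h=Σ⁻¹𝟙 = [7.4691  12.6637  17.8805]
a=μᵀg=0.670338  b=𝟙ᵀg=4.830268  c=𝟙ᵀh=38.013286  D=ac−b²=2.150251
λ₁=(c·0.142−b)/D = (38.013286·0.142−4.830268)/2.150251 = 0.263978
λ₂=(a−b·0.142)/D = (0.670338−4.830268·0.142)/2.150251 = -0.007237
w* = 0.263978·g + -0.007237·h:
  w_0 = 0.263978·1.1032 + -0.007237·7.4691 = 0.2372  (Alcoa)
  w_1 = 0.263978·2.0669 + -0.007237·12.6637 = 0.4540  (Starbucks)
  w_2 = 0.263978·1.6602 + -0.007237·17.8805 = 0.3089  (Nike)
Σw_i=1.0000  μᵀw=0.1420
σ²=wᵀΣw=λ₁·μ_p+λ₂ = 0.263978·0.142 + -0.007237 = 0.030248 ≈ 0.0302


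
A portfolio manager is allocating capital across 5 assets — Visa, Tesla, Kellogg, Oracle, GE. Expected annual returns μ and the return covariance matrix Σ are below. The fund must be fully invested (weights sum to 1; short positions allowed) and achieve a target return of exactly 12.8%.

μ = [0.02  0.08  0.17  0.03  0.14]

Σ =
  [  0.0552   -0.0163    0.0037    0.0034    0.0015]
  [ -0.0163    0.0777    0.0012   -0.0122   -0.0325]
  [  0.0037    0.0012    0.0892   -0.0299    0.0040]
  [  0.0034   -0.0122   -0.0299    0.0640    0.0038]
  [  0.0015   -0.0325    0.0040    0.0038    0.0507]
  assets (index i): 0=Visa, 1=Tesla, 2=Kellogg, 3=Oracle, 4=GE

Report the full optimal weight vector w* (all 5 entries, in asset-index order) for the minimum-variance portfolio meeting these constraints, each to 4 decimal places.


p=Σ⁻¹μ = [0.9840  3.4180  2.2274  1.8349  4.6100]
q=Σ⁻¹𝟙 = [25.8241  39.3800  16.9082  27.2350  40.8282]
a=μᵀp=1.372217  b=𝟙ᵀp=13.074267  c=𝟙ᵀq=150.175510  D=ac−b²=35.136899
λ₁=(c·0.128−b)/D = (150.175510·0.128−13.074267)/35.136899 = 0.174978
λ₂=(a−b·0.128)/D = (1.372217−13.074267·0.128)/35.136899 = -0.008575
w* = 0.174978·p + -0.008575·q:
  w_0 = 0.174978·0.9840 + -0.008575·25.8241 = -0.0493  (Visa)
  w_1 = 0.174978·3.4180 + -0.008575·39.3800 = 0.2604  (Tesla)
  w_2 = 0.174978·2.2274 + -0.008575·16.9082 = 0.2448  (Kellogg)
  w_3 = 0.174978·1.8349 + -0.008575·27.2350 = 0.0875  (Oracle)
  w_4 = 0.174978·4.6100 + -0.008575·40.8282 = 0.4566  (GE)
Σw_i=1.0000  μᵀw=0.1280
σ²=wᵀΣw=λ₁·μ_p+λ₂ = 0.174978·0.128 + -0.008575 = 0.013823 ≈ 0.0138

-0.0493  0.2604  0.2448  0.0875  0.4566


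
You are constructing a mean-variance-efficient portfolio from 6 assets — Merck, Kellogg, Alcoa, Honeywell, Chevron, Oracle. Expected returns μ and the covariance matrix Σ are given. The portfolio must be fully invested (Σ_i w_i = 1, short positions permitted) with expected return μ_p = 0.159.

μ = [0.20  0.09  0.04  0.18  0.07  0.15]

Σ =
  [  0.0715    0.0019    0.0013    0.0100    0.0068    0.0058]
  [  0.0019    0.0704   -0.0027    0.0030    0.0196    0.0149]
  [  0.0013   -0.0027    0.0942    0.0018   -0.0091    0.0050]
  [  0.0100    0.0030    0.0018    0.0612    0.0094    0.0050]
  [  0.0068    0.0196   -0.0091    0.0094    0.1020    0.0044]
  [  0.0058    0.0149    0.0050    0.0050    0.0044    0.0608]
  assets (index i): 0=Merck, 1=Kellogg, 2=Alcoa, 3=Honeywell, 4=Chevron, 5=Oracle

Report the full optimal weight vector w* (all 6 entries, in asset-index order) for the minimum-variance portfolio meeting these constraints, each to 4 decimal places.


0.2852  0.1003  0.0537  0.2968  0.0279  0.2361

p=Σ⁻¹μ = [2.2817  0.6997  0.2823  2.3548  0.1280  1.8518]
q=Σ⁻¹𝟙 = [10.3602  9.7015  10.5920  11.9639  6.6279  10.7470]
a=μᵀp=1.241212  b=𝟙ᵀp=7.598362  c=𝟙ᵀq=59.992503  D=ac−b²=16.728304
λ₁=(c·0.159−b)/D = (59.992503·0.159−7.598362)/16.728304 = 0.115998
λ₂=(a−b·0.159)/D = (1.241212−7.598362·0.159)/16.728304 = 0.001977
w* = 0.115998·p + 0.001977·q:
  w_0 = 0.115998·2.2817 + 0.001977·10.3602 = 0.2852  (Merck)
  w_1 = 0.115998·0.6997 + 0.001977·9.7015 = 0.1003  (Kellogg)
  w_2 = 0.115998·0.2823 + 0.001977·10.5920 = 0.0537  (Alcoa)
  w_3 = 0.115998·2.3548 + 0.001977·11.9639 = 0.2968  (Honeywell)
  w_4 = 0.115998·0.1280 + 0.001977·6.6279 = 0.0279  (Chevron)
  w_5 = 0.115998·1.8518 + 0.001977·10.7470 = 0.2361  (Oracle)
Σw_i=1.0000  μᵀw=0.1590
σ²=wᵀΣw=λ₁·μ_p+λ₂ = 0.115998·0.159 + 0.001977 = 0.020421 ≈ 0.0204


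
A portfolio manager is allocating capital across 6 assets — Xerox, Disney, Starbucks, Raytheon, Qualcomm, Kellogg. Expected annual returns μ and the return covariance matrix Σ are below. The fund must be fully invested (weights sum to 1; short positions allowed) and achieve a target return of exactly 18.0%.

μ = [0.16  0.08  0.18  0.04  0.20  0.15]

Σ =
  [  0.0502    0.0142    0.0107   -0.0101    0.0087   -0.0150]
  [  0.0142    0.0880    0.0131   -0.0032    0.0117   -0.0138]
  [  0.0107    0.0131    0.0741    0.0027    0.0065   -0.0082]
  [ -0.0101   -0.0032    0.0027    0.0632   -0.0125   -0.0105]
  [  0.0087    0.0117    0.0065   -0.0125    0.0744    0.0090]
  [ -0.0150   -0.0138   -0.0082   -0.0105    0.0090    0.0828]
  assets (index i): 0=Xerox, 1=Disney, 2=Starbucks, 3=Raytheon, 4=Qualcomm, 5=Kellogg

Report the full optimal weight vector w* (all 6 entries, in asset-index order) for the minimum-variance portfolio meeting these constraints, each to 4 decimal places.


0.3331  -0.0865  0.2560  0.0044  0.2683  0.2247

u=Σ⁻¹μ = [3.5572  0.2742  1.9139  1.9943  2.0680  2.7194]
v=Σ⁻¹𝟙 = [25.2174  8.8859  8.8145  25.4227  10.0396  21.1322]
a=μᵀu=1.836857  b=𝟙ᵀu=12.526917  c=𝟙ᵀv=99.512248  D=ac−b²=25.866083
λ₁=(c·0.180−b)/D = (99.512248·0.180−12.526917)/25.866083 = 0.208199
λ₂=(a−b·0.180)/D = (1.836857−12.526917·0.180)/25.866083 = -0.016160
w* = 0.208199·u + -0.016160·v:
  w_0 = 0.208199·3.5572 + -0.016160·25.2174 = 0.3331  (Xerox)
  w_1 = 0.208199·0.2742 + -0.016160·8.8859 = -0.0865  (Disney)
  w_2 = 0.208199·1.9139 + -0.016160·8.8145 = 0.2560  (Starbucks)
  w_3 = 0.208199·1.9943 + -0.016160·25.4227 = 0.0044  (Raytheon)
  w_4 = 0.208199·2.0680 + -0.016160·10.0396 = 0.2683  (Qualcomm)
  w_5 = 0.208199·2.7194 + -0.016160·21.1322 = 0.2247  (Kellogg)
Σw_i=1.0000  μᵀw=0.1800
σ²=wᵀΣw=λ₁·μ_p+λ₂ = 0.208199·0.180 + -0.016160 = 0.021316 ≈ 0.0213


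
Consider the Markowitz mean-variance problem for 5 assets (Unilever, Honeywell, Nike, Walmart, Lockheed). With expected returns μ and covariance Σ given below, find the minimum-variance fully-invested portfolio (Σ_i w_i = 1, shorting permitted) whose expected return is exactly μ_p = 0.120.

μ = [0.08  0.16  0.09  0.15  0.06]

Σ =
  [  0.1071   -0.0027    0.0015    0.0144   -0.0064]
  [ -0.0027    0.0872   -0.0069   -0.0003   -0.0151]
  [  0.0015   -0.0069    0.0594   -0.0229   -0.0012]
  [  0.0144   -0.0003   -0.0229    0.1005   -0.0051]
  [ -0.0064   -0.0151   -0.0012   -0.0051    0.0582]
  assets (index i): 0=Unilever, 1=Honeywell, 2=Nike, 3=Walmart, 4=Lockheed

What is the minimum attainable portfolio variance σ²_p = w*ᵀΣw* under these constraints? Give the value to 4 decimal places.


g=Σ⁻¹μ = [0.6039  2.4090  2.6339  2.1129  1.9618]
h=Σ⁻¹𝟙 = [8.7980  18.0803  25.2894  15.7617  24.7432]
a=μᵀg=1.105452  b=𝟙ᵀg=9.721582  c=𝟙ᵀh=92.672614  D=ac−b²=7.935917
λ₁=(c·0.120−b)/D = (92.672614·0.120−9.721582)/7.935917 = 0.176304
λ₂=(a−b·0.120)/D = (1.105452−9.721582·0.120)/7.935917 = -0.007704
w* = 0.176304·g + -0.007704·h:
  w_0 = 0.176304·0.6039 + -0.007704·8.7980 = 0.0387  (Unilever)
  w_1 = 0.176304·2.4090 + -0.007704·18.0803 = 0.2854  (Honeywell)
  w_2 = 0.176304·2.6339 + -0.007704·25.2894 = 0.2695  (Nike)
  w_3 = 0.176304·2.1129 + -0.007704·15.7617 = 0.2511  (Walmart)
  w_4 = 0.176304·1.9618 + -0.007704·24.7432 = 0.1553  (Lockheed)
Σw_i=1.0000  μᵀw=0.1200
σ²=wᵀΣw=λ₁·μ_p+λ₂ = 0.176304·0.120 + -0.007704 = 0.013452 ≈ 0.0135

0.0135


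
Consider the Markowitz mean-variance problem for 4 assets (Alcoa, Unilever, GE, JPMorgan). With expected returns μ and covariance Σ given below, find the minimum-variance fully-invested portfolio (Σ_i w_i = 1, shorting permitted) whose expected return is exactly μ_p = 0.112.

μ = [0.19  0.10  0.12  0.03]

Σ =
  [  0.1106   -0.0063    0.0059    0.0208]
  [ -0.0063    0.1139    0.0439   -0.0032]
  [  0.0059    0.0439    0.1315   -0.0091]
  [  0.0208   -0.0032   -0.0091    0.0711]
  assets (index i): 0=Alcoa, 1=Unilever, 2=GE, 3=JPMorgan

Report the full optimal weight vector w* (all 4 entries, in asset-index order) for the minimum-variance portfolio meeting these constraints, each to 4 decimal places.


x=Σ⁻¹μ = [1.7242  0.7477  0.5874  0.0264]
y=Σ⁻¹𝟙 = [6.6692  7.2896  5.7840  13.1820]
a=μᵀx=0.473645  b=𝟙ᵀx=3.085643  c=𝟙ᵀy=32.924776  D=ac−b²=6.073447
λ₁=(c·0.112−b)/D = (32.924776·0.112−3.085643)/6.073447 = 0.099109
λ₂=(a−b·0.112)/D = (0.473645−3.085643·0.112)/6.073447 = 0.021084
w* = 0.099109·x + 0.021084·y:
  w_0 = 0.099109·1.7242 + 0.021084·6.6692 = 0.3115  (Alcoa)
  w_1 = 0.099109·0.7477 + 0.021084·7.2896 = 0.2278  (Unilever)
  w_2 = 0.099109·0.5874 + 0.021084·5.7840 = 0.1802  (GE)
  w_3 = 0.099109·0.0264 + 0.021084·13.1820 = 0.2805  (JPMorgan)
Σw_i=1.0000  μᵀw=0.1120
σ²=wᵀΣw=λ₁·μ_p+λ₂ = 0.099109·0.112 + 0.021084 = 0.032184 ≈ 0.0322

0.3115  0.2278  0.1802  0.2805


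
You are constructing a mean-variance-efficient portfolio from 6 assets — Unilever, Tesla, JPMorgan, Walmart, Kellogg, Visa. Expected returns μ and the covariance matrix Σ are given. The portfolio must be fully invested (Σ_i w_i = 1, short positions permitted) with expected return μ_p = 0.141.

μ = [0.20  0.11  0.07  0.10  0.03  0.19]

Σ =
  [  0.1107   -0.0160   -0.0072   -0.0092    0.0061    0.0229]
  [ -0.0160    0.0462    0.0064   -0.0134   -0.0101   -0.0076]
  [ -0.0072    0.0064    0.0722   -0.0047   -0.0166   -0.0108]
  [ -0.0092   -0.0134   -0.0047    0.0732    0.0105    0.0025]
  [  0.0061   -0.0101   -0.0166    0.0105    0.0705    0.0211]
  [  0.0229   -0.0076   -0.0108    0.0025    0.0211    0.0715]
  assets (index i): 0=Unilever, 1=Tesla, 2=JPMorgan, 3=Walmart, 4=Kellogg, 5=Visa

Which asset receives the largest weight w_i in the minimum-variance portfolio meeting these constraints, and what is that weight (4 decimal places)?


g=Σ⁻¹μ = [2.1569  4.0484  1.3638  2.3751  0.0352  2.5094]
h=Σ⁻¹𝟙 = [13.9280  35.0578  18.7698  20.3460  16.2221  10.5881]
a=μᵀg=1.687520  b=𝟙ᵀg=12.488844  c=𝟙ᵀh=114.911779  D=ac−b²=37.944734
λ₁=(c·0.141−b)/D = (114.911779·0.141−12.488844)/37.944734 = 0.097872
λ₂=(a−b·0.141)/D = (1.687520−12.488844·0.141)/37.944734 = -0.001935
w* = 0.097872·g + -0.001935·h:
  w_0 = 0.097872·2.1569 + -0.001935·13.9280 = 0.1842  (Unilever)
  w_1 = 0.097872·4.0484 + -0.001935·35.0578 = 0.3284  (Tesla)
  w_2 = 0.097872·1.3638 + -0.001935·18.7698 = 0.0972  (JPMorgan)
  w_3 = 0.097872·2.3751 + -0.001935·20.3460 = 0.1931  (Walmart)
  w_4 = 0.097872·0.0352 + -0.001935·16.2221 = -0.0279  (Kellogg)
  w_5 = 0.097872·2.5094 + -0.001935·10.5881 = 0.2251  (Visa)
Σw_i=1.0000  μᵀw=0.1410
σ²=wᵀΣw=λ₁·μ_p+λ₂ = 0.097872·0.141 + -0.001935 = 0.011865 ≈ 0.0119

Tesla (0.3284)


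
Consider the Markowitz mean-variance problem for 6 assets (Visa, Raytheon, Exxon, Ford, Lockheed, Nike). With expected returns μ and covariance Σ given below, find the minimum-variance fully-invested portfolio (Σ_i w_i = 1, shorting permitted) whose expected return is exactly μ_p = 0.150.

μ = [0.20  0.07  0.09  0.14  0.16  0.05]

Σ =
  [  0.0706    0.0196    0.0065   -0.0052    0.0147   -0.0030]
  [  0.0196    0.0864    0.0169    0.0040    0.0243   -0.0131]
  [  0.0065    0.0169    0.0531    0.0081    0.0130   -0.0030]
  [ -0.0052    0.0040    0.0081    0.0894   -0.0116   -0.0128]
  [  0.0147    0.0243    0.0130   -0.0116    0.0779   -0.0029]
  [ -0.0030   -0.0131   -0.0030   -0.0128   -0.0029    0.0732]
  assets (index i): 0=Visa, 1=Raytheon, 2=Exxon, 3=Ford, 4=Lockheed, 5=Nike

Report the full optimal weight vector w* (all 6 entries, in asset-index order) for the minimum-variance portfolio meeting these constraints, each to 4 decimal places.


0.3266  -0.0494  0.0940  0.2536  0.2310  0.1441

x=Σ⁻¹μ = [2.6814  -0.3998  0.7784  2.0864  1.8978  1.1933]
y=Σ⁻¹𝟙 = [11.2004  6.1274  12.0062  14.3907  9.6440  18.6073]
a=μᵀx=1.233777  b=𝟙ᵀx=8.237666  c=𝟙ᵀy=71.976091  D=ac−b²=20.943302
λ₁=(c·0.150−b)/D = (71.976091·0.150−8.237666)/20.943302 = 0.122175
λ₂=(a−b·0.150)/D = (1.233777−8.237666·0.150)/20.943302 = -0.000089
w* = 0.122175·x + -0.000089·y:
  w_0 = 0.122175·2.6814 + -0.000089·11.2004 = 0.3266  (Visa)
  w_1 = 0.122175·-0.3998 + -0.000089·6.1274 = -0.0494  (Raytheon)
  w_2 = 0.122175·0.7784 + -0.000089·12.0062 = 0.0940  (Exxon)
  w_3 = 0.122175·2.0864 + -0.000089·14.3907 = 0.2536  (Ford)
  w_4 = 0.122175·1.8978 + -0.000089·9.6440 = 0.2310  (Lockheed)
  w_5 = 0.122175·1.1933 + -0.000089·18.6073 = 0.1441  (Nike)
Σw_i=1.0000  μᵀw=0.1500
σ²=wᵀΣw=λ₁·μ_p+λ₂ = 0.122175·0.150 + -0.000089 = 0.018237 ≈ 0.0182


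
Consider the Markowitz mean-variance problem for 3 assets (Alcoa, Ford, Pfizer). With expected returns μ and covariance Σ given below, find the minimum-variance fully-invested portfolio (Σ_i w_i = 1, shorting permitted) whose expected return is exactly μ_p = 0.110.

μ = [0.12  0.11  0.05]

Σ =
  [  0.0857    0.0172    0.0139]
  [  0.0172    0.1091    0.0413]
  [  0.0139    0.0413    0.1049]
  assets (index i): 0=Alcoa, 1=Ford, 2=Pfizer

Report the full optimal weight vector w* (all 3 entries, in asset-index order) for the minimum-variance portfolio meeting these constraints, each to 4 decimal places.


g=Σ⁻¹μ = [1.2378  0.8164  -0.0088]
h=Σ⁻¹𝟙 = [9.6011  5.3177  6.1670]
a=μᵀg=0.237904  b=𝟙ᵀg=2.045431  c=𝟙ᵀh=21.085849  D=ac−b²=0.832624
λ₁=(c·0.110−b)/D = (21.085849·0.110−2.045431)/0.832624 = 0.329095
λ₂=(a−b·0.110)/D = (0.237904−2.045431·0.110)/0.832624 = 0.015501
w* = 0.329095·g + 0.015501·h:
  w_0 = 0.329095·1.2378 + 0.015501·9.6011 = 0.5562  (Alcoa)
  w_1 = 0.329095·0.8164 + 0.015501·5.3177 = 0.3511  (Ford)
  w_2 = 0.329095·-0.0088 + 0.015501·6.1670 = 0.0927  (Pfizer)
Σw_i=1.0000  μᵀw=0.1100
σ²=wᵀΣw=λ₁·μ_p+λ₂ = 0.329095·0.110 + 0.015501 = 0.051702 ≈ 0.0517

0.5562  0.3511  0.0927
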